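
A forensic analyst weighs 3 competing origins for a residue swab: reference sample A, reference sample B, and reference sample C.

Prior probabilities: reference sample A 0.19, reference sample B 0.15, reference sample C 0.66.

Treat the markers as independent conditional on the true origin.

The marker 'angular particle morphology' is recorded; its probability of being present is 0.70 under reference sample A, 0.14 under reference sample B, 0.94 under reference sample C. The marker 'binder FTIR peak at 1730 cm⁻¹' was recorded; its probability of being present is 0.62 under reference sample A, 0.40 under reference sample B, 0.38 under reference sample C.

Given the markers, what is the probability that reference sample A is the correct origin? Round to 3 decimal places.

0.252

For each hypothesis, the unnormalized posterior weight is prior × product of the marker likelihoods:
  reference sample A: 0.19 × 0.70 × 0.62 = 0.08246
  reference sample B: 0.15 × 0.14 × 0.40 = 0.0084
  reference sample C: 0.66 × 0.94 × 0.38 = 0.23575
The unnormalized weights sum to 0.32661.
P(reference sample A | evidence) = 0.08246 / 0.32661 ≈ 0.252.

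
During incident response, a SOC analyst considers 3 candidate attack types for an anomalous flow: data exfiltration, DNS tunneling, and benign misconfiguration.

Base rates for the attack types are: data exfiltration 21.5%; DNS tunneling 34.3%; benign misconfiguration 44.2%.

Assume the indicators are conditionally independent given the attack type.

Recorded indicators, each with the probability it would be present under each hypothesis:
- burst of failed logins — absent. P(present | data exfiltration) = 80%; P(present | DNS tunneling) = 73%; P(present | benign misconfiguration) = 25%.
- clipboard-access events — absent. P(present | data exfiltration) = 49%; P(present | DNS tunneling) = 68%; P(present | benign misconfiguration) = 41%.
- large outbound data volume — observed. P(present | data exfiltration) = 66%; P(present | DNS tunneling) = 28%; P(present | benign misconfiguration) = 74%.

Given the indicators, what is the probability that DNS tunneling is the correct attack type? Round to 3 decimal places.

0.050

Multiply each prior by the joint likelihood of the indicator pattern (using 1 − P(present | H) for each absent indicator):
  data exfiltration: 0.215 × (1 − 0.80) × (1 − 0.49) × 0.66 = 0.014474
  DNS tunneling: 0.343 × (1 − 0.73) × (1 − 0.68) × 0.28 = 0.0082979
  benign misconfiguration: 0.442 × (1 − 0.25) × (1 − 0.41) × 0.74 = 0.14473
Normalizing constant Z = 0.014474 + 0.0082979 + 0.14473 = 0.1675.
P(DNS tunneling | evidence) = 0.0082979 / 0.1675 ≈ 0.050.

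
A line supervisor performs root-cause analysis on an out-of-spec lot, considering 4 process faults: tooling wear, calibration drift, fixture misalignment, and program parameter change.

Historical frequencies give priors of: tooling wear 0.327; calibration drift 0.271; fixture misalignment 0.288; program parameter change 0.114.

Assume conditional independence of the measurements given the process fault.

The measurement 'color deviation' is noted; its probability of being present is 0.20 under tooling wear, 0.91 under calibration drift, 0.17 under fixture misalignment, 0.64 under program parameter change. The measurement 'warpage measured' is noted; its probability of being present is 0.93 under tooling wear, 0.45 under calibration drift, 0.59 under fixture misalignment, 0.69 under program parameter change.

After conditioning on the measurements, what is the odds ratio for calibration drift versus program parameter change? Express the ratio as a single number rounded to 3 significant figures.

Unnormalized posterior weight (prior times the measurement likelihoods) for each of the two hypotheses:
  calibration drift: 0.271 × 0.91 × 0.45 = 0.11097
  program parameter change: 0.114 × 0.64 × 0.69 = 0.050342
Odds(calibration drift : program parameter change) = 0.11097 / 0.050342 ≈ 2.20.

2.20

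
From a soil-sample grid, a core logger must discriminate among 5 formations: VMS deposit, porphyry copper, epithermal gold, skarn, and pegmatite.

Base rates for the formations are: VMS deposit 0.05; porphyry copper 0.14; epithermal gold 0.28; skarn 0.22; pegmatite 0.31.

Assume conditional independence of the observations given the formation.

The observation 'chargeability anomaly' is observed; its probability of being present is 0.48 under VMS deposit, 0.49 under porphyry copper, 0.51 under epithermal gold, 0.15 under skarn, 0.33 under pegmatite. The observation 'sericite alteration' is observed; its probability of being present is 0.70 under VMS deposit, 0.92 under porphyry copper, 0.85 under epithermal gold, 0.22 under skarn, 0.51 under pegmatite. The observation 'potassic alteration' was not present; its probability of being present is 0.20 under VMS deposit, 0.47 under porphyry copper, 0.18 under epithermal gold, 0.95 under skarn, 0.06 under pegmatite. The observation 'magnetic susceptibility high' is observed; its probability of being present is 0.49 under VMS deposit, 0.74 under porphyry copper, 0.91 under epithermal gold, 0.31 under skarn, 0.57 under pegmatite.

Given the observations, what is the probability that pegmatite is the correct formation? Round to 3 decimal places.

0.186

Multiply each prior by the joint likelihood of the evidence pattern (using 1 − P(present | H) for each absent observation):
  VMS deposit: 0.05 × 0.48 × 0.70 × (1 − 0.20) × 0.49 = 0.0065856
  porphyry copper: 0.14 × 0.49 × 0.92 × (1 − 0.47) × 0.74 = 0.024753
  epithermal gold: 0.28 × 0.51 × 0.85 × (1 − 0.18) × 0.91 = 0.090574
  skarn: 0.22 × 0.15 × 0.22 × (1 − 0.95) × 0.31 = 0.00011253
  pegmatite: 0.31 × 0.33 × 0.51 × (1 − 0.06) × 0.57 = 0.027954
The unnormalized weights sum to 0.14998.
P(pegmatite | evidence) = 0.027954 / 0.14998 ≈ 0.186.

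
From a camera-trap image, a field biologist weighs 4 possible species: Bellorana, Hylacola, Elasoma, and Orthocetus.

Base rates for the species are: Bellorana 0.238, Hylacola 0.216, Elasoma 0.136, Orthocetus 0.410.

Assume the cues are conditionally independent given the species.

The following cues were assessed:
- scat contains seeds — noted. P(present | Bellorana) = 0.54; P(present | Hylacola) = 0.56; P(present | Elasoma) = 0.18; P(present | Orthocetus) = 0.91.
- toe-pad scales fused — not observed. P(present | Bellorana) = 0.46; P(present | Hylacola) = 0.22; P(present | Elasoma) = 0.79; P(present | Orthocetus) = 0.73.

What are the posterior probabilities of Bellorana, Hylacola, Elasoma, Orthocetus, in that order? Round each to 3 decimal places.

0.257, 0.350, 0.019, 0.374

By Bayes' rule with conditional independence, the unnormalized weight for each hypothesis is prior × ∏ likelihoods (using 1 − P(present | H) for each absent cue):
  Bellorana: 0.238 × 0.54 × (1 − 0.46) = 0.069401
  Hylacola: 0.216 × 0.56 × (1 − 0.22) = 0.094349
  Elasoma: 0.136 × 0.18 × (1 − 0.79) = 0.0051408
  Orthocetus: 0.410 × 0.91 × (1 − 0.73) = 0.10074
Normalizing constant Z = 0.069401 + 0.094349 + 0.0051408 + 0.10074 = 0.26963.
P(Bellorana | evidence) = 0.069401 / 0.26963 ≈ 0.257
P(Hylacola | evidence) = 0.094349 / 0.26963 ≈ 0.350
P(Elasoma | evidence) = 0.0051408 / 0.26963 ≈ 0.019
P(Orthocetus | evidence) = 0.10074 / 0.26963 ≈ 0.374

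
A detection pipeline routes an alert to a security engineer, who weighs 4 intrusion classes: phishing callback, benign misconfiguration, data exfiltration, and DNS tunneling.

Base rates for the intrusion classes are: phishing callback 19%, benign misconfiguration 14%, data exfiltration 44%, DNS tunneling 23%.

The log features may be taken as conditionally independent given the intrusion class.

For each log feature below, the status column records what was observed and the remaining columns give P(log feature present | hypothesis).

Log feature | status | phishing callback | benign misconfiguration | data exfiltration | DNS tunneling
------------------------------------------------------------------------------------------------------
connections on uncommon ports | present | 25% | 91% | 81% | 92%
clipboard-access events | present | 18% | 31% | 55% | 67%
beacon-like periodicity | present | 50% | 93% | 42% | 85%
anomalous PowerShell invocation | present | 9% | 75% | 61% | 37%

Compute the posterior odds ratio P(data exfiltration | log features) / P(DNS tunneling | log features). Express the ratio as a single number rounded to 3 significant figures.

1.13

Unnormalized posterior weight (prior times the log feature likelihoods) for each of the two hypotheses:
  data exfiltration: 0.44 × 0.81 × 0.55 × 0.42 × 0.61 = 0.05022
  DNS tunneling: 0.23 × 0.92 × 0.67 × 0.85 × 0.37 = 0.044587
Odds(data exfiltration : DNS tunneling) = 0.05022 / 0.044587 ≈ 1.13.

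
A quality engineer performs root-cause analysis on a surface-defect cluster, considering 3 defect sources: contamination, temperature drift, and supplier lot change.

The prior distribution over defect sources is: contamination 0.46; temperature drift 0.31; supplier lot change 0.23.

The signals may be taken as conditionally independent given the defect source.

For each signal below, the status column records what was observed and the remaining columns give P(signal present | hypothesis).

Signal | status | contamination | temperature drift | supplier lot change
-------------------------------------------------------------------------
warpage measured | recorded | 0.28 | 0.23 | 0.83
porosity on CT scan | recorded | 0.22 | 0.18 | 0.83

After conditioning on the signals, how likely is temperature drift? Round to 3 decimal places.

0.064

By Bayes' rule with conditional independence, the unnormalized weight for each hypothesis is prior × ∏ likelihoods:
  contamination: 0.46 × 0.28 × 0.22 = 0.028336
  temperature drift: 0.31 × 0.23 × 0.18 = 0.012834
  supplier lot change: 0.23 × 0.83 × 0.83 = 0.15845
The unnormalized weights sum to 0.19962.
P(temperature drift | evidence) = 0.012834 / 0.19962 ≈ 0.064.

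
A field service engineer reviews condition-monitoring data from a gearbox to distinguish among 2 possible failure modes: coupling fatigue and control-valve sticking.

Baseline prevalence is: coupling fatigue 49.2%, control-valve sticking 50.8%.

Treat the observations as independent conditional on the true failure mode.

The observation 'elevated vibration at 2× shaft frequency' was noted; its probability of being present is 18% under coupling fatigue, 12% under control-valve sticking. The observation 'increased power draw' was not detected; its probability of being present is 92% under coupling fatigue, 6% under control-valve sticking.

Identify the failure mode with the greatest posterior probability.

control-valve sticking

Multiply each prior by the joint likelihood of the evidence pattern (using 1 − P(present | H) for each absent observation):
  coupling fatigue: 0.492 × 0.18 × (1 − 0.92) = 0.0070848
  control-valve sticking: 0.508 × 0.12 × (1 − 0.06) = 0.057302
Normalizing constant Z = 0.0070848 + 0.057302 = 0.064387.
P(coupling fatigue | evidence) ≈ 0.0070848 / 0.064387 ≈ 0.110
P(control-valve sticking | evidence) ≈ 0.057302 / 0.064387 ≈ 0.890
The largest is 0.890, so control-valve sticking is most probable.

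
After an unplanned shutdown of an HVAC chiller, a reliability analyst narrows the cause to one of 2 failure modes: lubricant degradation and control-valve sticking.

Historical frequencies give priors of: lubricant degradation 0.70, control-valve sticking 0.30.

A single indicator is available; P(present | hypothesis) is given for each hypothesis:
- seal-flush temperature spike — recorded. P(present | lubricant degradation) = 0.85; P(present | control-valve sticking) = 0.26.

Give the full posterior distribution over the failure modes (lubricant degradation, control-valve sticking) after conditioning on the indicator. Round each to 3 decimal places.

By Bayes' rule, the unnormalized weight for each hypothesis is prior × likelihood:
  lubricant degradation: 0.70 × 0.85 = 0.595
  control-valve sticking: 0.30 × 0.26 = 0.078
The unnormalized weights sum to 0.673.
P(lubricant degradation | evidence) = 0.595 / 0.673 ≈ 0.884
P(control-valve sticking | evidence) = 0.078 / 0.673 ≈ 0.116

0.884, 0.116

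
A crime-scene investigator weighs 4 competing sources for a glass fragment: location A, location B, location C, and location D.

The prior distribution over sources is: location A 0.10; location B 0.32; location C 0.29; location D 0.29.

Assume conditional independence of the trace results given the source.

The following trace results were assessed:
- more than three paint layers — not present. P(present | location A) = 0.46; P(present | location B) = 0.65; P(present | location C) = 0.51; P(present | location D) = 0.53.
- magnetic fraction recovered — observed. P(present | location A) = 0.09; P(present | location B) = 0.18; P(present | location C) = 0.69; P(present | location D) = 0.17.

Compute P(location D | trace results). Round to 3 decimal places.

For each hypothesis, the unnormalized posterior weight is prior × product of the trace result likelihoods (using 1 − P(present | H) for each absent trace result):
  location A: 0.10 × (1 − 0.46) × 0.09 = 0.00486
  location B: 0.32 × (1 − 0.65) × 0.18 = 0.02016
  location C: 0.29 × (1 − 0.51) × 0.69 = 0.098049
  location D: 0.29 × (1 − 0.53) × 0.17 = 0.023171
Normalizing constant Z = 0.00486 + 0.02016 + 0.098049 + 0.023171 = 0.14624.
P(location D | evidence) = 0.023171 / 0.14624 ≈ 0.158.

0.158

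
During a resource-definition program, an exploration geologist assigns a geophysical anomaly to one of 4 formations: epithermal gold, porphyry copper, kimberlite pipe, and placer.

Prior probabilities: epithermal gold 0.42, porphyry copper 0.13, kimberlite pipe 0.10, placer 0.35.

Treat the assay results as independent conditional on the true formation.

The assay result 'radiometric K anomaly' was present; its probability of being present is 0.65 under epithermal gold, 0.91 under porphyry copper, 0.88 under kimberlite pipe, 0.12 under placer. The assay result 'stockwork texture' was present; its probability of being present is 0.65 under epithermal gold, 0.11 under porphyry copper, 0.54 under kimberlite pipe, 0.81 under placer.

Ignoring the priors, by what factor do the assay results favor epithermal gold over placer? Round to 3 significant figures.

4.35

The Bayes factor is the ratio of the joint likelihoods of the assay result pattern under the two hypotheses.
  epithermal gold: 0.65 × 0.65 = 0.4225
  placer: 0.12 × 0.81 = 0.0972
Bayes factor = 0.4225 / 0.0972 ≈ 4.35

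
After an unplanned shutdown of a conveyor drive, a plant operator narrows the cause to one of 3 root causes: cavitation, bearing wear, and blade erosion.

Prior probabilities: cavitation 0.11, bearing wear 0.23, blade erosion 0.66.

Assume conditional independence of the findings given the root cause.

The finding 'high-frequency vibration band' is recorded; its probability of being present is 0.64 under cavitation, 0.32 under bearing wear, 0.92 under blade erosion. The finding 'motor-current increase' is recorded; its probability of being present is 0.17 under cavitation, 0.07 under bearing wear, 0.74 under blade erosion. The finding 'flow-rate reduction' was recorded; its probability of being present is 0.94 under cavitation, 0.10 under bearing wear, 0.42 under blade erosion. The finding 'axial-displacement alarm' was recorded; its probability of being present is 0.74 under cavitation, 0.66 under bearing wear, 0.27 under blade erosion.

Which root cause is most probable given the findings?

blade erosion

For each hypothesis, the unnormalized posterior weight is prior × product of the finding likelihoods:
  cavitation: 0.11 × 0.64 × 0.17 × 0.94 × 0.74 = 0.0083249
  bearing wear: 0.23 × 0.32 × 0.07 × 0.10 × 0.66 = 0.00034003
  blade erosion: 0.66 × 0.92 × 0.74 × 0.42 × 0.27 = 0.050954
Normalizing constant Z = 0.0083249 + 0.00034003 + 0.050954 = 0.059619.
P(cavitation | evidence) ≈ 0.0083249 / 0.059619 ≈ 0.140
P(bearing wear | evidence) ≈ 0.00034003 / 0.059619 ≈ 0.006
P(blade erosion | evidence) ≈ 0.050954 / 0.059619 ≈ 0.855
The largest is 0.855, so blade erosion is most probable.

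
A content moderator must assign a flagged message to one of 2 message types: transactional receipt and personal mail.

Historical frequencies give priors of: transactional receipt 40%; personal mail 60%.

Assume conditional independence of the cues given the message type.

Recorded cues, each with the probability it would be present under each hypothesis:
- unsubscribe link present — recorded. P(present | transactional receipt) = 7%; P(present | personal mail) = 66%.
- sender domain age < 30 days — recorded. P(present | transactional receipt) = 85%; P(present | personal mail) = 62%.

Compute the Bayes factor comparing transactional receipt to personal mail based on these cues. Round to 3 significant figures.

The Bayes factor is the ratio of the joint likelihoods of the cue pattern under the two hypotheses.
  transactional receipt: 0.07 × 0.85 = 0.0595
  personal mail: 0.66 × 0.62 = 0.4092
Bayes factor = 0.0595 / 0.4092 ≈ 0.145

0.145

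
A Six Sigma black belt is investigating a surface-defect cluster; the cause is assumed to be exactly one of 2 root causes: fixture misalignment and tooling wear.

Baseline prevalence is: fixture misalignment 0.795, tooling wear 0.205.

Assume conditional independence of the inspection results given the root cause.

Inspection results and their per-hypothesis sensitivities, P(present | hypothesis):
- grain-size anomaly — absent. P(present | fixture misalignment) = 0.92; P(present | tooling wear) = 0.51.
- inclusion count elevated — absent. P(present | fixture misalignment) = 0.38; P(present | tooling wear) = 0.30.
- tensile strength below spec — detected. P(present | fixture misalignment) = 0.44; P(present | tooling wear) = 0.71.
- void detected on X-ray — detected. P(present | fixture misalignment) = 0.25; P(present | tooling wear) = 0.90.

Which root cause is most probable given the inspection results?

By Bayes' rule with conditional independence, the unnormalized weight for each hypothesis is prior × ∏ likelihoods (using 1 − P(present | H) for each absent inspection result):
  fixture misalignment: 0.795 × (1 − 0.92) × (1 − 0.38) × 0.44 × 0.25 = 0.0043375
  tooling wear: 0.205 × (1 − 0.51) × (1 − 0.30) × 0.71 × 0.90 = 0.044931
Normalizing constant Z = 0.0043375 + 0.044931 = 0.049269.
P(fixture misalignment | evidence) ≈ 0.0043375 / 0.049269 ≈ 0.088
P(tooling wear | evidence) ≈ 0.044931 / 0.049269 ≈ 0.912
The largest is 0.912, so tooling wear is most probable.

tooling wear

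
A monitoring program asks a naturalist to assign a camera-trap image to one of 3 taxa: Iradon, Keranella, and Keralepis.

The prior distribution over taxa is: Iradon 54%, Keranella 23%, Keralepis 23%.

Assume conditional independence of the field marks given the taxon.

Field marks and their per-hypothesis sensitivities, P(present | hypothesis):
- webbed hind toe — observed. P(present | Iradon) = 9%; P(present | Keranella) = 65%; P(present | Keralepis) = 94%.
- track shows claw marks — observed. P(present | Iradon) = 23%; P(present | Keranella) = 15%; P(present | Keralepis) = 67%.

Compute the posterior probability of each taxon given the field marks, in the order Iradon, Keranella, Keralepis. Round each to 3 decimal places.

For each hypothesis, the unnormalized posterior weight is prior × product of the field mark likelihoods:
  Iradon: 0.54 × 0.09 × 0.23 = 0.011178
  Keranella: 0.23 × 0.65 × 0.15 = 0.022425
  Keralepis: 0.23 × 0.94 × 0.67 = 0.14485
Marginal likelihood of the evidence = 0.17846.
P(Iradon | evidence) = 0.011178 / 0.17846 ≈ 0.063
P(Keranella | evidence) = 0.022425 / 0.17846 ≈ 0.126
P(Keralepis | evidence) = 0.14485 / 0.17846 ≈ 0.812

0.063, 0.126, 0.812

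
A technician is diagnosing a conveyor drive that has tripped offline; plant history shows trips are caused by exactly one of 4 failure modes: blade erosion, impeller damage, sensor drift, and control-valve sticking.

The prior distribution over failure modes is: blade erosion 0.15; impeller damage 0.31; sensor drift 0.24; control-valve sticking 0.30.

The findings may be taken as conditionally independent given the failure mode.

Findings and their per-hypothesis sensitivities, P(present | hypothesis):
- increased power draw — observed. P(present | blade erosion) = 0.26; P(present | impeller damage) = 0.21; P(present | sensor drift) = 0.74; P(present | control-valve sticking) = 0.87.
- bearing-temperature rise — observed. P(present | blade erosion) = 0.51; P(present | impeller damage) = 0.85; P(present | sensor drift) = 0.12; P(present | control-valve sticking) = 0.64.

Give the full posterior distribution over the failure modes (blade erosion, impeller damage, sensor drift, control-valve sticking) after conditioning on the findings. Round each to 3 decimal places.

0.075, 0.210, 0.081, 0.634

For each hypothesis, the unnormalized posterior weight is prior × product of the finding likelihoods:
  blade erosion: 0.15 × 0.26 × 0.51 = 0.01989
  impeller damage: 0.31 × 0.21 × 0.85 = 0.055335
  sensor drift: 0.24 × 0.74 × 0.12 = 0.021312
  control-valve sticking: 0.30 × 0.87 × 0.64 = 0.16704
Marginal likelihood of the evidence = 0.26358.
P(blade erosion | evidence) = 0.01989 / 0.26358 ≈ 0.075
P(impeller damage | evidence) = 0.055335 / 0.26358 ≈ 0.210
P(sensor drift | evidence) = 0.021312 / 0.26358 ≈ 0.081
P(control-valve sticking | evidence) = 0.16704 / 0.26358 ≈ 0.634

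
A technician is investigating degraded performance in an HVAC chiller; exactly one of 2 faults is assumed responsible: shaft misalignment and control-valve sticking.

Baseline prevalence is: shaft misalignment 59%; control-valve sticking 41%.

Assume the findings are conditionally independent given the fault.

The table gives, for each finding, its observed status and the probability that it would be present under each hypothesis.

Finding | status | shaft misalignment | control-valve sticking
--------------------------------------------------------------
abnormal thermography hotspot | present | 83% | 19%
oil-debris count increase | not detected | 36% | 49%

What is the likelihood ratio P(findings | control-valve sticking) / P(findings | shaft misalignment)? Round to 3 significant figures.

Take the product of per-finding likelihoods under each hypothesis (using 1 − P(present | H) for each absent finding), then divide.
  control-valve sticking: 0.19 × (1 − 0.49) = 0.0969
  shaft misalignment: 0.83 × (1 − 0.36) = 0.5312
Bayes factor = 0.0969 / 0.5312 ≈ 0.182

0.182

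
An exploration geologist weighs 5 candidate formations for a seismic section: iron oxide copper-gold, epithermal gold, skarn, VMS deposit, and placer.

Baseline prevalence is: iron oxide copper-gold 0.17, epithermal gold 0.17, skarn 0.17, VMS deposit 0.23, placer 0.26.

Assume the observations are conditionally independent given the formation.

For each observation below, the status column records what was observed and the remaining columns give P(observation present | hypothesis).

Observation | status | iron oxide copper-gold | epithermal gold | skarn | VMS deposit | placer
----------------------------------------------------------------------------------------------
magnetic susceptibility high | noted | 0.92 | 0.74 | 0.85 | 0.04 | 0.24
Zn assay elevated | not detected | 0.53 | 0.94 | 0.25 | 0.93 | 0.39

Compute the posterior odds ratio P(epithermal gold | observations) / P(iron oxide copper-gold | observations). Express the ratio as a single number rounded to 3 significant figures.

Unnormalized posterior weight (prior times the observation likelihoods) for each of the two hypotheses (using 1 − P(present | H) for each absent observation):
  epithermal gold: 0.17 × 0.74 × (1 − 0.94) = 0.007548
  iron oxide copper-gold: 0.17 × 0.92 × (1 − 0.53) = 0.073508
Odds(epithermal gold : iron oxide copper-gold) = 0.007548 / 0.073508 ≈ 0.103.

0.103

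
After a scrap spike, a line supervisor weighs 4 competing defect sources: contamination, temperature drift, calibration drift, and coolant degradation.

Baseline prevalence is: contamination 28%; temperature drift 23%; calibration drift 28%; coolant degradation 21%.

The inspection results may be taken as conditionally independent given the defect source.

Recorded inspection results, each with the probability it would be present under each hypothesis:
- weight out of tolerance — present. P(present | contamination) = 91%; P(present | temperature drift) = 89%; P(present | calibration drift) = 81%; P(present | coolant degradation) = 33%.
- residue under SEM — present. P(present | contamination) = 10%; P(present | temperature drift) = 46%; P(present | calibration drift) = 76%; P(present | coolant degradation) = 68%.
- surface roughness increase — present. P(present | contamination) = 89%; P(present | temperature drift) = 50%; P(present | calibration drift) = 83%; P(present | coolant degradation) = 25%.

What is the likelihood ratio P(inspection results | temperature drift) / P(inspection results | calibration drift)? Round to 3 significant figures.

0.401

Joint likelihood of the inspection result pattern under each hypothesis:
  temperature drift: 0.89 × 0.46 × 0.50 = 0.2047
  calibration drift: 0.81 × 0.76 × 0.83 = 0.51095
Bayes factor = 0.2047 / 0.51095 ≈ 0.401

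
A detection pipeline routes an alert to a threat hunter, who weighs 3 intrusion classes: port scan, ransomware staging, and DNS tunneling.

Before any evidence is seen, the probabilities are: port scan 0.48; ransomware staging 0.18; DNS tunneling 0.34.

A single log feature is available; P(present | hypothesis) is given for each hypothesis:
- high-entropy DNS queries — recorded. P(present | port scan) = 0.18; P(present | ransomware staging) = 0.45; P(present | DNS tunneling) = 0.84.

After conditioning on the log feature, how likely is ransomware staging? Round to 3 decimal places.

0.179

By Bayes' rule, the unnormalized weight for each hypothesis is prior × likelihood:
  port scan: 0.48 × 0.18 = 0.0864
  ransomware staging: 0.18 × 0.45 = 0.081
  DNS tunneling: 0.34 × 0.84 = 0.2856
Normalizing constant Z = 0.0864 + 0.081 + 0.2856 = 0.453.
P(ransomware staging | evidence) = 0.081 / 0.453 ≈ 0.179.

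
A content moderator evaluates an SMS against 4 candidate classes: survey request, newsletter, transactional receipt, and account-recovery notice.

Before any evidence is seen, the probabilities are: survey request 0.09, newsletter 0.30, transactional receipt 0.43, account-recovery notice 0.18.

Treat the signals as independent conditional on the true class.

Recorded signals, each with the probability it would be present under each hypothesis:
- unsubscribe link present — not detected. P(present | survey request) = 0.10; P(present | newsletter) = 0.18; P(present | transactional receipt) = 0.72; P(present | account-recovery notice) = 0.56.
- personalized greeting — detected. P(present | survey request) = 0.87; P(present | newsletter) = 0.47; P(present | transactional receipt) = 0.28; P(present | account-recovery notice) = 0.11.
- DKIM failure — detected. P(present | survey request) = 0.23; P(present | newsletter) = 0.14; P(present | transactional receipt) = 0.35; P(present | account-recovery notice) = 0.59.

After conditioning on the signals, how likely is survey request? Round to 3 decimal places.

0.329

Multiply each prior by the joint likelihood of the signal pattern (using 1 − P(present | H) for each absent signal):
  survey request: 0.09 × (1 − 0.10) × 0.87 × 0.23 = 0.016208
  newsletter: 0.30 × (1 − 0.18) × 0.47 × 0.14 = 0.016187
  transactional receipt: 0.43 × (1 − 0.72) × 0.28 × 0.35 = 0.011799
  account-recovery notice: 0.18 × (1 − 0.56) × 0.11 × 0.59 = 0.0051401
Normalizing constant Z = 0.016208 + 0.016187 + 0.011799 + 0.0051401 = 0.049334.
P(survey request | evidence) = 0.016208 / 0.049334 ≈ 0.329.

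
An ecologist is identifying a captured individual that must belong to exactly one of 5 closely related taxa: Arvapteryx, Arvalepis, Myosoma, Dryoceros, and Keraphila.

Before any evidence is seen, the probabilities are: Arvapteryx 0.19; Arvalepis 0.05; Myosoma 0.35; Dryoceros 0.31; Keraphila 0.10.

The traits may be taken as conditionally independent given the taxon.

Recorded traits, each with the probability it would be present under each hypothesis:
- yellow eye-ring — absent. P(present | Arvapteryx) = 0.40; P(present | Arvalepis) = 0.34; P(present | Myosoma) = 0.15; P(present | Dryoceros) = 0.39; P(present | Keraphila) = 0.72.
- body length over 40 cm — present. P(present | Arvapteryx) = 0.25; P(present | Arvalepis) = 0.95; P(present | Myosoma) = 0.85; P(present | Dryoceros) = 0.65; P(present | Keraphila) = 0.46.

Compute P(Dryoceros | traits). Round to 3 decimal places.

0.274

Multiply each prior by the joint likelihood of the trait pattern (using 1 − P(present | H) for each absent trait):
  Arvapteryx: 0.19 × (1 − 0.40) × 0.25 = 0.0285
  Arvalepis: 0.05 × (1 − 0.34) × 0.95 = 0.03135
  Myosoma: 0.35 × (1 − 0.15) × 0.85 = 0.25287
  Dryoceros: 0.31 × (1 − 0.39) × 0.65 = 0.12291
  Keraphila: 0.10 × (1 − 0.72) × 0.46 = 0.01288
Marginal likelihood of the evidence = 0.44852.
P(Dryoceros | evidence) = 0.12291 / 0.44852 ≈ 0.274.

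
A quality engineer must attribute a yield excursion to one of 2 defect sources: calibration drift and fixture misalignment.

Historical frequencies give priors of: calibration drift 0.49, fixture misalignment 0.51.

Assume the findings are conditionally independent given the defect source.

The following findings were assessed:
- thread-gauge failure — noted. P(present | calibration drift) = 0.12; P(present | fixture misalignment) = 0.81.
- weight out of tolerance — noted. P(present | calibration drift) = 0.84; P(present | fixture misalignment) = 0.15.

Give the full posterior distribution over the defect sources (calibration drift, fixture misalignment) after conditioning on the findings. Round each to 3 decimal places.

0.444, 0.556

For each hypothesis, the unnormalized posterior weight is prior × product of the finding likelihoods:
  calibration drift: 0.49 × 0.12 × 0.84 = 0.049392
  fixture misalignment: 0.51 × 0.81 × 0.15 = 0.061965
The unnormalized weights sum to 0.11136.
P(calibration drift | evidence) = 0.049392 / 0.11136 ≈ 0.444
P(fixture misalignment | evidence) = 0.061965 / 0.11136 ≈ 0.556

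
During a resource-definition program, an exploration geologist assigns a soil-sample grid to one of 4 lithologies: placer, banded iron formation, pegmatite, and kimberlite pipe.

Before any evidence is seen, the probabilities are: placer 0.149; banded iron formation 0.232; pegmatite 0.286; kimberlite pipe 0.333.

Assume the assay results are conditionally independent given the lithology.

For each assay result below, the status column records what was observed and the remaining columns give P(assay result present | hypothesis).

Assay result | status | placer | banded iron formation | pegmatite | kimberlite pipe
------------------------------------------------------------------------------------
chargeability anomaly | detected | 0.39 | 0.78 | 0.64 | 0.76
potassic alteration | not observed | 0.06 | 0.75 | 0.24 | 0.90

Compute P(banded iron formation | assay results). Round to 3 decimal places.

0.171

Multiply each prior by the joint likelihood of the assay result pattern (using 1 − P(present | H) for each absent assay result):
  placer: 0.149 × 0.39 × (1 − 0.06) = 0.054623
  banded iron formation: 0.232 × 0.78 × (1 − 0.75) = 0.04524
  pegmatite: 0.286 × 0.64 × (1 − 0.24) = 0.13911
  kimberlite pipe: 0.333 × 0.76 × (1 − 0.90) = 0.025308
Marginal likelihood of the evidence = 0.26428.
P(banded iron formation | evidence) = 0.04524 / 0.26428 ≈ 0.171.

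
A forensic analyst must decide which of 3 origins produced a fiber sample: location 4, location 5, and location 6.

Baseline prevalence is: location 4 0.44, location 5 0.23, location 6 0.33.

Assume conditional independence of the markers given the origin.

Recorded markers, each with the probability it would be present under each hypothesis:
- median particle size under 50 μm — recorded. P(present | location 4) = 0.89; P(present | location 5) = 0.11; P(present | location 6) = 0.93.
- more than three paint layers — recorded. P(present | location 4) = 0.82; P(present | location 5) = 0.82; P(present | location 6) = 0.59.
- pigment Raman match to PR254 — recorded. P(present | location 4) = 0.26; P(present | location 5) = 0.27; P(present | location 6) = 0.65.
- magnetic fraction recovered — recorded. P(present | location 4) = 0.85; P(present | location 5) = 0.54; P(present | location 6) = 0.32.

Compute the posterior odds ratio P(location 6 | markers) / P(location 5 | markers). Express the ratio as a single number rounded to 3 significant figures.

12.5

The normalizing constant cancels in an odds ratio, so compute prior × likelihood for the two hypotheses only:
  location 6: 0.33 × 0.93 × 0.59 × 0.65 × 0.32 = 0.037663
  location 5: 0.23 × 0.11 × 0.82 × 0.27 × 0.54 = 0.0030248
Posterior odds = 0.037663 / 0.0030248 ≈ 12.5.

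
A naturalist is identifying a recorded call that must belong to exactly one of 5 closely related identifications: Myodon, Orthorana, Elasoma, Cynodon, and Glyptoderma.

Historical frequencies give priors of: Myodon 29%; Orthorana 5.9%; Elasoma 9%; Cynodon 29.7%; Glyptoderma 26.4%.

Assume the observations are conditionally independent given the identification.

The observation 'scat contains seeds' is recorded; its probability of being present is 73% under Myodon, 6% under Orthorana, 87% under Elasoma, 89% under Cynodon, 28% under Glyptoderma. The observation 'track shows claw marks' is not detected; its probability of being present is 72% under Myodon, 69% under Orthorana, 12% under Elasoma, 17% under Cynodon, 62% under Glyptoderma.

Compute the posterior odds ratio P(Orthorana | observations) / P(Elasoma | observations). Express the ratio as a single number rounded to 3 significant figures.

Posterior odds equal prior odds times the likelihood ratio; only the two competing hypotheses matter (using 1 − P(present | H) for each absent observation).
  Orthorana: 0.059 × 0.06 × (1 − 0.69) = 0.0010974
  Elasoma: 0.090 × 0.87 × (1 − 0.12) = 0.068904
Posterior odds = 0.0010974 / 0.068904 ≈ 0.0159.

0.0159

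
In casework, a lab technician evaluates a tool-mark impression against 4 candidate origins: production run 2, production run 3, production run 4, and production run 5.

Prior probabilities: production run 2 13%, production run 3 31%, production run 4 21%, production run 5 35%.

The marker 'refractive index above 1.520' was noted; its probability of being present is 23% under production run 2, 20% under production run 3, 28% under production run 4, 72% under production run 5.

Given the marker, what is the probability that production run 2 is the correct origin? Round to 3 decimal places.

By Bayes' rule, the unnormalized weight for each hypothesis is prior × likelihood:
  production run 2: 0.13 × 0.23 = 0.0299
  production run 3: 0.31 × 0.20 = 0.062
  production run 4: 0.21 × 0.28 = 0.0588
  production run 5: 0.35 × 0.72 = 0.252
Normalizing constant Z = 0.0299 + 0.062 + 0.0588 + 0.252 = 0.4027.
P(production run 2 | evidence) = 0.0299 / 0.4027 ≈ 0.074.

0.074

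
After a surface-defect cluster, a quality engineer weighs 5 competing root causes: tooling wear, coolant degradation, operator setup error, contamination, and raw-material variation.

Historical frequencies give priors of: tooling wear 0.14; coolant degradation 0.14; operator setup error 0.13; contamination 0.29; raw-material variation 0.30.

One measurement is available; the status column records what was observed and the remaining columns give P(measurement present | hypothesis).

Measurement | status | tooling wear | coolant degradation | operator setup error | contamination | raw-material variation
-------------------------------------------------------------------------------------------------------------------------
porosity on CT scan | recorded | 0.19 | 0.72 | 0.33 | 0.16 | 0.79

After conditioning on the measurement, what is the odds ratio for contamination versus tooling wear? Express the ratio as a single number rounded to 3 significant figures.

Posterior odds equal prior odds times the likelihood ratio; only the two competing hypotheses matter.
  contamination: 0.29 × 0.16 = 0.0464
  tooling wear: 0.14 × 0.19 = 0.0266
Posterior odds = 0.0464 / 0.0266 ≈ 1.74.

1.74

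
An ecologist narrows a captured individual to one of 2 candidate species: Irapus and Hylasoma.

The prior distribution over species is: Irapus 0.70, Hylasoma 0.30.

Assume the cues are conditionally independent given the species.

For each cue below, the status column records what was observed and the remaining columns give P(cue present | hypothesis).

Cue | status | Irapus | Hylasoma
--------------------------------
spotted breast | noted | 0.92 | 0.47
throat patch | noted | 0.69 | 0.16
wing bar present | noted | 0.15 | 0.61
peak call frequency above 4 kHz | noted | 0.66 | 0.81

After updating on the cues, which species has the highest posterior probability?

Multiply each prior by the joint likelihood of the cue pattern:
  Irapus: 0.70 × 0.92 × 0.69 × 0.15 × 0.66 = 0.043992
  Hylasoma: 0.30 × 0.47 × 0.16 × 0.61 × 0.81 = 0.011147
Normalizing constant Z = 0.043992 + 0.011147 = 0.055139.
P(Irapus | evidence) ≈ 0.043992 / 0.055139 ≈ 0.798
P(Hylasoma | evidence) ≈ 0.011147 / 0.055139 ≈ 0.202
The largest is 0.798, so Irapus is most probable.

Irapus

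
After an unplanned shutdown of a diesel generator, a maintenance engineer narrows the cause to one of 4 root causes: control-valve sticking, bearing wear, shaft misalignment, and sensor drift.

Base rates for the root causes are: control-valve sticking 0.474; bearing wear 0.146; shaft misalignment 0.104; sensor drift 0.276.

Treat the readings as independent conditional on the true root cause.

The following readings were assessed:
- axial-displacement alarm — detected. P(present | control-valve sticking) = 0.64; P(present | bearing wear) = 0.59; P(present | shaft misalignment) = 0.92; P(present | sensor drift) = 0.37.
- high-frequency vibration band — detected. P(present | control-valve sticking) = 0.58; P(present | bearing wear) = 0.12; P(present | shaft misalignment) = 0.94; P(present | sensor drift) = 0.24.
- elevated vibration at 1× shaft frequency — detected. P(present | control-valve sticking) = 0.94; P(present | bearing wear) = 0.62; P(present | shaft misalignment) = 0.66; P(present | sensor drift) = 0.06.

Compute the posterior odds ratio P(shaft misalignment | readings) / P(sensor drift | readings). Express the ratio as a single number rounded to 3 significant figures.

40.4

The normalizing constant cancels in an odds ratio, so compute prior × likelihood for the two hypotheses only:
  shaft misalignment: 0.104 × 0.92 × 0.94 × 0.66 = 0.05936
  sensor drift: 0.276 × 0.37 × 0.24 × 0.06 = 0.0014705
Odds(shaft misalignment : sensor drift) = 0.05936 / 0.0014705 ≈ 40.4.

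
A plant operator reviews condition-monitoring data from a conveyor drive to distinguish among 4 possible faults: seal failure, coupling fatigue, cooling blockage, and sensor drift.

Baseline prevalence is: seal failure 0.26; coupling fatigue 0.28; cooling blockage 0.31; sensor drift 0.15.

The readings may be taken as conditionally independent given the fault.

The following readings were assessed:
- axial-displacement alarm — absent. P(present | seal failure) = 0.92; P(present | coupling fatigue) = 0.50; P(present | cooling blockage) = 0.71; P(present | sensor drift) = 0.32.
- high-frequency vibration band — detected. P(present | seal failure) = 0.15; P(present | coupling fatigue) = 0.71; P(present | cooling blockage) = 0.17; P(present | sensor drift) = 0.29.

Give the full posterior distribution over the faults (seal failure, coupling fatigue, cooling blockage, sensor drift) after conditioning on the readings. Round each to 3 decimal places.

0.021, 0.674, 0.104, 0.201

Multiply each prior by the joint likelihood of the reading pattern (using 1 − P(present | H) for each absent reading):
  seal failure: 0.26 × (1 − 0.92) × 0.15 = 0.00312
  coupling fatigue: 0.28 × (1 − 0.50) × 0.71 = 0.0994
  cooling blockage: 0.31 × (1 − 0.71) × 0.17 = 0.015283
  sensor drift: 0.15 × (1 − 0.32) × 0.29 = 0.02958
Marginal likelihood of the evidence = 0.14738.
P(seal failure | evidence) = 0.00312 / 0.14738 ≈ 0.021
P(coupling fatigue | evidence) = 0.0994 / 0.14738 ≈ 0.674
P(cooling blockage | evidence) = 0.015283 / 0.14738 ≈ 0.104
P(sensor drift | evidence) = 0.02958 / 0.14738 ≈ 0.201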